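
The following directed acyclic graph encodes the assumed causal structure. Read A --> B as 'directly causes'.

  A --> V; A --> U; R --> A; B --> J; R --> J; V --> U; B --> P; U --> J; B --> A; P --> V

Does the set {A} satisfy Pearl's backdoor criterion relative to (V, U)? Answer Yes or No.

Backdoor paths from V to U (paths whose first edge points into V):
  P1: V <- A <- B -> J <- U
  P2: V <- A <- R -> J <- U
  P3: V <- A -> U
  P4: V <- P <- B -> A <- R -> J <- U
  P5: V <- P <- B -> A -> U
  P6: V <- P <- B -> J <- R -> A -> U
  P7: V <- P <- B -> J <- U
Condition 1 (no descendant of V in the set): holds — descendants of V are {J, U}; none are in {A}.
Condition 2 (every backdoor path blocked by {A}):
  P1: blocked at chain node A ∈ conditioning set.
  P2: blocked at chain node A ∈ conditioning set.
  P3: blocked at fork node A ∈ conditioning set.
  P4: blocked at collider J (neither it nor any descendant is in the conditioning set).
  P5: blocked at chain node A ∈ conditioning set.
  P6: blocked at collider J (neither it nor any descendant is in the conditioning set).
  P7: blocked at collider J (neither it nor any descendant is in the conditioning set).
{A} satisfies the backdoor criterion.

Yes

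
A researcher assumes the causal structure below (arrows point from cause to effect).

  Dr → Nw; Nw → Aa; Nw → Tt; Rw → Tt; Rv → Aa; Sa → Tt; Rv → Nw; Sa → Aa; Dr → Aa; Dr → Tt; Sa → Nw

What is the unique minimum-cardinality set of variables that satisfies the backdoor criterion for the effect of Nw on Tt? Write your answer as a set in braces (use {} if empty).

Variables eligible for adjustment (non-descendants of Nw, excluding Nw and Tt): {Dr, Rv, Rw, Sa}.
Backdoor paths from Nw to Tt:
  P1: Nw <- Sa -> Aa <- Dr -> Tt
  P2: Nw <- Sa -> Tt
  P3: Nw <- Rv -> Aa <- Sa -> Tt
  P4: Nw <- Rv -> Aa <- Dr -> Tt
  P5: Nw <- Dr -> Aa <- Sa -> Tt
  P6: Nw <- Dr -> Tt
The empty set is not sufficient: P2 (Nw <- Sa -> Tt) has no collider blocking it and no conditioned non-collider, so it is open.
Try {Dr, Sa}:
  P1: blocked at fork node Sa ∈ conditioning set.
  P2: blocked at fork node Sa ∈ conditioning set.
  P3: blocked at collider Aa (neither it nor any descendant is in the conditioning set).
  P4: blocked at collider Aa (neither it nor any descendant is in the conditioning set).
  P5: blocked at fork node Dr ∈ conditioning set.
  P6: blocked at fork node Dr ∈ conditioning set.
{Dr, Sa} contains no descendant of Nw and blocks every backdoor path.
Every element of {Dr, Sa} is needed (dropping Dr leaves P6 open; dropping Sa leaves P2 open), so no proper subset is valid.
Among all size-2 subsets of the eligible variables, only {Dr, Sa} blocks every backdoor path, so it is the unique smallest valid adjustment set.

{Dr, Sa}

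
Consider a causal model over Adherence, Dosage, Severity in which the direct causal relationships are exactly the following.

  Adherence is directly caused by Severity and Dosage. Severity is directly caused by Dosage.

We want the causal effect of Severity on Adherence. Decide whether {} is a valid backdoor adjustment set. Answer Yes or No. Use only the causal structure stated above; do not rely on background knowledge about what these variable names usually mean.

No

Backdoor paths from Severity to Adherence (paths whose first edge points into Severity):
  P1: Severity <- Dosage -> Adherence
Condition 1 (no descendant of Severity in the set): holds — descendants of Severity are {Adherence}; none are in {}.
Condition 2 (every backdoor path blocked by {}):
  P1: open — no interior node is in the conditioning set.
{} does not satisfy the backdoor criterion.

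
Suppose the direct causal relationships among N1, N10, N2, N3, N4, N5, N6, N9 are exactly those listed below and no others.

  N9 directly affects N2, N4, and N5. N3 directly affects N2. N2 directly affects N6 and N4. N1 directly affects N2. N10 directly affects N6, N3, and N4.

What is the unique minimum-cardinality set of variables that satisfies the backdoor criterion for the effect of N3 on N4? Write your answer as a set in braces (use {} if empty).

{N10}

Variables eligible for adjustment (non-descendants of N3, excluding N3 and N4): {N1, N10, N5, N9}.
Backdoor paths from N3 to N4:
  P1: N3 <- N10 -> N6 <- N2 <- N9 -> N4
  P2: N3 <- N10 -> N6 <- N2 -> N4
  P3: N3 <- N10 -> N4
The empty set is not sufficient: P3 (N3 <- N10 -> N4) has no collider blocking it and no conditioned non-collider, so it is open.
Try {N10}:
  P1: blocked at fork node N10 ∈ conditioning set.
  P2: blocked at fork node N10 ∈ conditioning set.
  P3: blocked at fork node N10 ∈ conditioning set.
{N10} contains no descendant of N3 and blocks every backdoor path.
No other singleton works — e.g. {N9} leaves P3 open — so {N10} is the unique smallest valid adjustment set.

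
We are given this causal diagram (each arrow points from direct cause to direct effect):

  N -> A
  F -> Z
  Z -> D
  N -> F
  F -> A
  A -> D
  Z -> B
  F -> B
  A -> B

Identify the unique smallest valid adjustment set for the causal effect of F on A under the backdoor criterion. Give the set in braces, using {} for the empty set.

Variables eligible for adjustment (non-descendants of F, excluding F and A): {N}.
Backdoor paths from F to A:
  P1: F <- N -> A
The empty set is not sufficient: P1 (F <- N -> A) has no collider blocking it and no conditioned non-collider, so it is open.
Try {N}:
  P1: blocked at fork node N ∈ conditioning set.
{N} contains no descendant of F and blocks every backdoor path.
{N} is the unique smallest valid adjustment set.

{N}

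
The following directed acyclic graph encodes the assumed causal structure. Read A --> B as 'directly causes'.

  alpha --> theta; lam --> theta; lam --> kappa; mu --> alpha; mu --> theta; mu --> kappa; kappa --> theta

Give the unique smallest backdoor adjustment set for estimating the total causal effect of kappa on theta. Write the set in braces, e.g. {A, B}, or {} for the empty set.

Variables eligible for adjustment (non-descendants of kappa, excluding kappa and theta): {alpha, lam, mu}.
Backdoor paths from kappa to theta:
  P1: kappa <- lam -> theta
  P2: kappa <- mu -> alpha -> theta
  P3: kappa <- mu -> theta
The empty set is not sufficient: P1 (kappa <- lam -> theta) has no collider blocking it and no conditioned non-collider, so it is open.
Try {lam, mu}:
  P1: blocked at fork node lam ∈ conditioning set.
  P2: blocked at fork node mu ∈ conditioning set.
  P3: blocked at fork node mu ∈ conditioning set.
{lam, mu} contains no descendant of kappa and blocks every backdoor path.
Every element of {lam, mu} is needed (dropping lam leaves P1 open; dropping mu leaves P2 open), so no proper subset is valid.
Among all size-2 subsets of the eligible variables, only {lam, mu} blocks every backdoor path, so it is the unique smallest valid adjustment set.

{lam, mu}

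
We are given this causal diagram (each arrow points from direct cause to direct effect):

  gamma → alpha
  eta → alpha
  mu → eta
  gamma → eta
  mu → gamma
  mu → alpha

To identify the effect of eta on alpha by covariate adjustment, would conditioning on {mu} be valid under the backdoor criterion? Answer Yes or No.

Backdoor paths from eta to alpha (paths whose first edge points into eta):
  P1: eta <- mu -> gamma -> alpha
  P2: eta <- mu -> alpha
  P3: eta <- gamma <- mu -> alpha
  P4: eta <- gamma -> alpha
Condition 1 (no descendant of eta in the set): holds — descendants of eta are {alpha}; none are in {mu}.
Condition 2 (every backdoor path blocked by {mu}):
  P1: blocked at fork node mu ∈ conditioning set.
  P2: blocked at fork node mu ∈ conditioning set.
  P3: blocked at fork node mu ∈ conditioning set.
  P4: open — no interior node is in the conditioning set.
{mu} does not satisfy the backdoor criterion.

No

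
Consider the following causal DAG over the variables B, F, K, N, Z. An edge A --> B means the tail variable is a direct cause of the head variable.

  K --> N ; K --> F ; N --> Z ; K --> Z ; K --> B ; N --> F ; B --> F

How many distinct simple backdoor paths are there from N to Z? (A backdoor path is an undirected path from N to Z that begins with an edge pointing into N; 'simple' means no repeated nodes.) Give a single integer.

A backdoor path from N to Z is any simple undirected path whose first edge points into N (i.e. leaves N via a parent).
Parents of N: {K}.
Enumerating:
  P1: N <- K -> Z
That exhausts the simple backdoor paths. Count: 1.

1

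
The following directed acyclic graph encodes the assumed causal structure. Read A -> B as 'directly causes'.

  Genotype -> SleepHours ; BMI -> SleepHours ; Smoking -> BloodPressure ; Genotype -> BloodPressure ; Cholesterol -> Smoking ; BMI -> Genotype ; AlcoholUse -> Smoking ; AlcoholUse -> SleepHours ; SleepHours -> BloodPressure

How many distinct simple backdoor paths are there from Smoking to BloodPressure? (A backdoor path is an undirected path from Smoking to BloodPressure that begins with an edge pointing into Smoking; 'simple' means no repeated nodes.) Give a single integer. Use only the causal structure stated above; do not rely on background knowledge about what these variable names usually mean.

3

A backdoor path from Smoking to BloodPressure is any simple undirected path whose first edge points into Smoking (i.e. leaves Smoking via a parent).
Parents of Smoking: {AlcoholUse, Cholesterol}.
Enumerating:
  P1: Smoking <- AlcoholUse -> SleepHours <- BMI -> Genotype -> BloodPressure
  P2: Smoking <- AlcoholUse -> SleepHours <- Genotype -> BloodPressure
  P3: Smoking <- AlcoholUse -> SleepHours -> BloodPressure
That exhausts the simple backdoor paths. Count: 3.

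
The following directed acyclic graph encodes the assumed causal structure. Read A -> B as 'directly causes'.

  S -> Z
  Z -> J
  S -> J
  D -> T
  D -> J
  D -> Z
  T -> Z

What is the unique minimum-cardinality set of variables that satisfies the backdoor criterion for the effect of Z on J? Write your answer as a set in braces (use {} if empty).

{D, S}

Variables eligible for adjustment (non-descendants of Z, excluding Z and J): {D, S, T}.
Backdoor paths from Z to J:
  P1: Z <- D -> J
  P2: Z <- T <- D -> J
  P3: Z <- S -> J
The empty set is not sufficient: P1 (Z <- D -> J) has no collider blocking it and no conditioned non-collider, so it is open.
Try {D, S}:
  P1: blocked at fork node D ∈ conditioning set.
  P2: blocked at fork node D ∈ conditioning set.
  P3: blocked at fork node S ∈ conditioning set.
{D, S} contains no descendant of Z and blocks every backdoor path.
Every element of {D, S} is needed (dropping D leaves P1 open; dropping S leaves P3 open), so no proper subset is valid.
Among all size-2 subsets of the eligible variables, only {D, S} blocks every backdoor path, so it is the unique smallest valid adjustment set.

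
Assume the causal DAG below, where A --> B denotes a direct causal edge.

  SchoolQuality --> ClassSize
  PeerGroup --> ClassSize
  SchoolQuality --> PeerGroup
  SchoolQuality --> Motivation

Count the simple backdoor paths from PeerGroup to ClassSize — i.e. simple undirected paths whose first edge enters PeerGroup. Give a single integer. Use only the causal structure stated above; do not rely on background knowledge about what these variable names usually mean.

1

A backdoor path from PeerGroup to ClassSize is any simple undirected path whose first edge points into PeerGroup (i.e. leaves PeerGroup via a parent).
Parents of PeerGroup: {SchoolQuality}.
Enumerating:
  P1: PeerGroup <- SchoolQuality -> ClassSize
That exhausts the simple backdoor paths. Count: 1.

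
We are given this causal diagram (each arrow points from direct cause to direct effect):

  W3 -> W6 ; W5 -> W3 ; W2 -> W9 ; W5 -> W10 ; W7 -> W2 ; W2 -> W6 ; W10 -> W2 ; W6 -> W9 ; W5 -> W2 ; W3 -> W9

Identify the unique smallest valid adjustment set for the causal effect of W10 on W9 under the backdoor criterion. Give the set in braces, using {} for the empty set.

{W5}

Variables eligible for adjustment (non-descendants of W10, excluding W10 and W9): {W3, W5, W7}.
Backdoor paths from W10 to W9:
  P1: W10 <- W5 -> W3 -> W6 <- W2 -> W9
  P2: W10 <- W5 -> W3 -> W6 -> W9
  P3: W10 <- W5 -> W3 -> W9
  P4: W10 <- W5 -> W2 -> W6 <- W3 -> W9
  P5: W10 <- W5 -> W2 -> W6 -> W9
  P6: W10 <- W5 -> W2 -> W9
The empty set is not sufficient: P2 (W10 <- W5 -> W3 -> W6 -> W9) has no collider blocking it and no conditioned non-collider, so it is open.
Try {W5}:
  P1: blocked at fork node W5 ∈ conditioning set.
  P2: blocked at fork node W5 ∈ conditioning set.
  P3: blocked at fork node W5 ∈ conditioning set.
  P4: blocked at fork node W5 ∈ conditioning set.
  P5: blocked at fork node W5 ∈ conditioning set.
  P6: blocked at fork node W5 ∈ conditioning set.
{W5} contains no descendant of W10 and blocks every backdoor path.
No other singleton works — e.g. {W7} leaves P2 open — so {W5} is the unique smallest valid adjustment set.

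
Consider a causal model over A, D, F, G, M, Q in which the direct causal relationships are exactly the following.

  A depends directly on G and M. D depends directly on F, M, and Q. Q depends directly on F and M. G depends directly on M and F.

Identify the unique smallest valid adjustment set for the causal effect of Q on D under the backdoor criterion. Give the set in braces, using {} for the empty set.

Variables eligible for adjustment (non-descendants of Q, excluding Q and D): {A, F, G, M}.
Backdoor paths from Q to D:
  P1: Q <- M -> G <- F -> D
  P2: Q <- M -> A <- G <- F -> D
  P3: Q <- M -> D
  P4: Q <- F -> G <- M -> D
  P5: Q <- F -> G -> A <- M -> D
  P6: Q <- F -> D
The empty set is not sufficient: P3 (Q <- M -> D) has no collider blocking it and no conditioned non-collider, so it is open.
Try {F, M}:
  P1: blocked at fork node M ∈ conditioning set.
  P2: blocked at fork node M ∈ conditioning set.
  P3: blocked at fork node M ∈ conditioning set.
  P4: blocked at fork node F ∈ conditioning set.
  P5: blocked at fork node F ∈ conditioning set.
  P6: blocked at fork node F ∈ conditioning set.
{F, M} contains no descendant of Q and blocks every backdoor path.
Every element of {F, M} is needed (dropping F leaves P6 open; dropping M leaves P3 open), so no proper subset is valid.
Among all size-2 subsets of the eligible variables, only {F, M} blocks every backdoor path, so it is the unique smallest valid adjustment set.

{F, M}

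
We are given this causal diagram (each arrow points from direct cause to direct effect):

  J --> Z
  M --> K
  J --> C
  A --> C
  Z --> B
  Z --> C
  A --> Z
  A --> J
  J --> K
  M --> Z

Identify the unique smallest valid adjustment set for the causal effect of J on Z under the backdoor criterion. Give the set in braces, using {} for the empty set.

Variables eligible for adjustment (non-descendants of J, excluding J and Z): {A, M}.
Backdoor paths from J to Z:
  P1: J <- A -> Z
  P2: J <- A -> C <- Z
The empty set is not sufficient: P1 (J <- A -> Z) has no collider blocking it and no conditioned non-collider, so it is open.
Try {A}:
  P1: blocked at fork node A ∈ conditioning set.
  P2: blocked at fork node A ∈ conditioning set.
{A} contains no descendant of J and blocks every backdoor path.
No other singleton works — e.g. {M} leaves P1 open — so {A} is the unique smallest valid adjustment set.

{A}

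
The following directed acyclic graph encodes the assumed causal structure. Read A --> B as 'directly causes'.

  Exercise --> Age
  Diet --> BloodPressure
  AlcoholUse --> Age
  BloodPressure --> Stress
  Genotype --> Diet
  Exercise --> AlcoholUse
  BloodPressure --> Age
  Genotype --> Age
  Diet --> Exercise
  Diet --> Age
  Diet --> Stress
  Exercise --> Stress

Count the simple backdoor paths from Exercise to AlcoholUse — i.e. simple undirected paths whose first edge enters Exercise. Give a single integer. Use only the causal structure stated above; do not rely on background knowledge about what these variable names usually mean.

A backdoor path from Exercise to AlcoholUse is any simple undirected path whose first edge points into Exercise (i.e. leaves Exercise via a parent).
Parents of Exercise: {Diet}.
Enumerating:
  P1: Exercise <- Diet <- Genotype -> Age <- AlcoholUse
  P2: Exercise <- Diet -> BloodPressure -> Age <- AlcoholUse
  P3: Exercise <- Diet -> Stress <- BloodPressure -> Age <- AlcoholUse
  P4: Exercise <- Diet -> Age <- AlcoholUse
That exhausts the simple backdoor paths. Count: 4.

4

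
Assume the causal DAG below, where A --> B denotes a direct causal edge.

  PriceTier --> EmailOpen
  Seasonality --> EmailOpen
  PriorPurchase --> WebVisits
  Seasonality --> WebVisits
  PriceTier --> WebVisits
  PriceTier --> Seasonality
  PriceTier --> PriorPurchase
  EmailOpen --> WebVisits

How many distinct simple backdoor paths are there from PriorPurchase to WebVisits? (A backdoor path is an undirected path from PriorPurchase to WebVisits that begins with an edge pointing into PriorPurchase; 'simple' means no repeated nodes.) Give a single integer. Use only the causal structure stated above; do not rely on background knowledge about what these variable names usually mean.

A backdoor path from PriorPurchase to WebVisits is any simple undirected path whose first edge points into PriorPurchase (i.e. leaves PriorPurchase via a parent).
Parents of PriorPurchase: {PriceTier}.
Enumerating:
  P1: PriorPurchase <- PriceTier -> Seasonality -> EmailOpen -> WebVisits
  P2: PriorPurchase <- PriceTier -> Seasonality -> WebVisits
  P3: PriorPurchase <- PriceTier -> EmailOpen <- Seasonality -> WebVisits
  P4: PriorPurchase <- PriceTier -> EmailOpen -> WebVisits
  P5: PriorPurchase <- PriceTier -> WebVisits
That exhausts the simple backdoor paths. Count: 5.

5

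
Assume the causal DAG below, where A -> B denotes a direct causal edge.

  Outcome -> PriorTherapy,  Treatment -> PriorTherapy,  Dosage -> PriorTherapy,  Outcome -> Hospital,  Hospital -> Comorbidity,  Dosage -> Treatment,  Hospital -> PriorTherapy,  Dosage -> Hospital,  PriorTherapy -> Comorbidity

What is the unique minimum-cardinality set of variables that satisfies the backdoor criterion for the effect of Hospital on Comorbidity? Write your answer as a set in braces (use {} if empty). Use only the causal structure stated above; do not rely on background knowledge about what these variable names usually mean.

Variables eligible for adjustment (non-descendants of Hospital, excluding Hospital and Comorbidity): {Dosage, Outcome, Treatment}.
Backdoor paths from Hospital to Comorbidity:
  P1: Hospital <- Dosage -> Treatment -> PriorTherapy -> Comorbidity
  P2: Hospital <- Dosage -> PriorTherapy -> Comorbidity
  P3: Hospital <- Outcome -> PriorTherapy -> Comorbidity
The empty set is not sufficient: P1 (Hospital <- Dosage -> Treatment -> PriorTherapy -> Comorbidity) has no collider blocking it and no conditioned non-collider, so it is open.
Try {Dosage, Outcome}:
  P1: blocked at fork node Dosage ∈ conditioning set.
  P2: blocked at fork node Dosage ∈ conditioning set.
  P3: blocked at fork node Outcome ∈ conditioning set.
{Dosage, Outcome} contains no descendant of Hospital and blocks every backdoor path.
Every element of {Dosage, Outcome} is needed (dropping Dosage leaves P1 open; dropping Outcome leaves P3 open), so no proper subset is valid.
Among all size-2 subsets of the eligible variables, only {Dosage, Outcome} blocks every backdoor path, so it is the unique smallest valid adjustment set.

{Dosage, Outcome}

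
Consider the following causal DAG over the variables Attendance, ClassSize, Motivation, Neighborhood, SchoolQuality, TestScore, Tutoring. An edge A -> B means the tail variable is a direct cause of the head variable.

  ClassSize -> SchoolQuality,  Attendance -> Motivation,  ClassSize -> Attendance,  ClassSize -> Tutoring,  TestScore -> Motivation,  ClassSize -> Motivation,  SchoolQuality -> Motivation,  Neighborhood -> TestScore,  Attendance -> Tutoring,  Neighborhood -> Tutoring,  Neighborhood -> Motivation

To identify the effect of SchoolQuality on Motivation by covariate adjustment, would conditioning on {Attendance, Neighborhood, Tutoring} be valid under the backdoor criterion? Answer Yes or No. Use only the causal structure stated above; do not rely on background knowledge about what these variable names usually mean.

Backdoor paths from SchoolQuality to Motivation (paths whose first edge points into SchoolQuality):
  P1: SchoolQuality <- ClassSize -> Attendance -> Motivation
  P2: SchoolQuality <- ClassSize -> Attendance -> Tutoring <- Neighborhood -> TestScore -> Motivation
  P3: SchoolQuality <- ClassSize -> Attendance -> Tutoring <- Neighborhood -> Motivation
  P4: SchoolQuality <- ClassSize -> Motivation
  P5: SchoolQuality <- ClassSize -> Tutoring <- Neighborhood -> TestScore -> Motivation
  P6: SchoolQuality <- ClassSize -> Tutoring <- Neighborhood -> Motivation
  P7: SchoolQuality <- ClassSize -> Tutoring <- Attendance -> Motivation
Condition 1 (no descendant of SchoolQuality in the set): holds — descendants of SchoolQuality are {Motivation}; none are in {Attendance, Neighborhood, Tutoring}.
Condition 2 (every backdoor path blocked by {Attendance, Neighborhood, Tutoring}):
  P1: blocked at chain node Attendance ∈ conditioning set.
  P2: blocked at chain node Attendance ∈ conditioning set.
  P3: blocked at chain node Attendance ∈ conditioning set.
  P4: open — no interior node is in the conditioning set.
  P5: blocked at fork node Neighborhood ∈ conditioning set.
  P6: blocked at fork node Neighborhood ∈ conditioning set.
  P7: blocked at fork node Attendance ∈ conditioning set.
{Attendance, Neighborhood, Tutoring} does not satisfy the backdoor criterion.

No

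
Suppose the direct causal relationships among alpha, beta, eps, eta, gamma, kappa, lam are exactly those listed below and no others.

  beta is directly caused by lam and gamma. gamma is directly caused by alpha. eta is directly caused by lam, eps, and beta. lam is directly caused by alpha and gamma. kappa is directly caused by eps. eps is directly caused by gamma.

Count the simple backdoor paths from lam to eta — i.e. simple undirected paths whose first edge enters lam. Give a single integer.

4

A backdoor path from lam to eta is any simple undirected path whose first edge points into lam (i.e. leaves lam via a parent).
Parents of lam: {alpha, gamma}.
Enumerating:
  P1: lam <- alpha -> gamma -> eps -> eta
  P2: lam <- alpha -> gamma -> beta -> eta
  P3: lam <- gamma -> eps -> eta
  P4: lam <- gamma -> beta -> eta
That exhausts the simple backdoor paths. Count: 4.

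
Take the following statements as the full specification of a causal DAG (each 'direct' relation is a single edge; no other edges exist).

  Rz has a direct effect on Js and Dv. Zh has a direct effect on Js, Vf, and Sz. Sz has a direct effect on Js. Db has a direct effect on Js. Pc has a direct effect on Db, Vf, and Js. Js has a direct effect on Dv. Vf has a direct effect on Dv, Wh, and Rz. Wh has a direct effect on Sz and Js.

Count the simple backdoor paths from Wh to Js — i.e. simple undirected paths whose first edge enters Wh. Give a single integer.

8

A backdoor path from Wh to Js is any simple undirected path whose first edge points into Wh (i.e. leaves Wh via a parent).
Parents of Wh: {Vf}.
Enumerating:
  P1: Wh <- Vf <- Pc -> Db -> Js
  P2: Wh <- Vf <- Pc -> Js
  P3: Wh <- Vf <- Zh -> Sz -> Js
  P4: Wh <- Vf <- Zh -> Js
  P5: Wh <- Vf -> Rz -> Js
  P6: Wh <- Vf -> Rz -> Dv <- Js
  P7: Wh <- Vf -> Dv <- Rz -> Js
  P8: Wh <- Vf -> Dv <- Js
That exhausts the simple backdoor paths. Count: 8.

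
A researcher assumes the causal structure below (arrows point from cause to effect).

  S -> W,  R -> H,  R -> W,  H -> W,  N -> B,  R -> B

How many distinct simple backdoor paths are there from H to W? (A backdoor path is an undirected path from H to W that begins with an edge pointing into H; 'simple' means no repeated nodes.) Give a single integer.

A backdoor path from H to W is any simple undirected path whose first edge points into H (i.e. leaves H via a parent).
Parents of H: {R}.
Enumerating:
  P1: H <- R -> W
That exhausts the simple backdoor paths. Count: 1.

1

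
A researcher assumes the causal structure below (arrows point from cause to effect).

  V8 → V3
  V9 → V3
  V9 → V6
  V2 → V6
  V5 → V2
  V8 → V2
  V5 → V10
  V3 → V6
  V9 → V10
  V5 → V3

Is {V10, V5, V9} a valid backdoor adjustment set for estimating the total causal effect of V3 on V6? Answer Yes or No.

Backdoor paths from V3 to V6 (paths whose first edge points into V3):
  P1: V3 <- V8 -> V2 <- V5 -> V10 <- V9 -> V6
  P2: V3 <- V8 -> V2 -> V6
  P3: V3 <- V5 -> V2 -> V6
  P4: V3 <- V5 -> V10 <- V9 -> V6
  P5: V3 <- V9 -> V10 <- V5 -> V2 -> V6
  P6: V3 <- V9 -> V6
Condition 1 (no descendant of V3 in the set): holds — descendants of V3 are {V6}; none are in {V10, V5, V9}.
Condition 2 (every backdoor path blocked by {V10, V5, V9}):
  P1: blocked at collider V2 (neither it nor any descendant is in the conditioning set).
  P2: open — no interior node is in the conditioning set.
  P3: blocked at fork node V5 ∈ conditioning set.
  P4: blocked at fork node V5 ∈ conditioning set.
  P5: blocked at fork node V9 ∈ conditioning set.
  P6: blocked at fork node V9 ∈ conditioning set.
{V10, V5, V9} does not satisfy the backdoor criterion.

No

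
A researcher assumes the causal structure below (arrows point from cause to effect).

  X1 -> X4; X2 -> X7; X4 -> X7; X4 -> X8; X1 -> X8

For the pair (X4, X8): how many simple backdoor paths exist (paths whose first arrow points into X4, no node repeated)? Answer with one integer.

1

A backdoor path from X4 to X8 is any simple undirected path whose first edge points into X4 (i.e. leaves X4 via a parent).
Parents of X4: {X1}.
Enumerating:
  P1: X4 <- X1 -> X8
That exhausts the simple backdoor paths. Count: 1.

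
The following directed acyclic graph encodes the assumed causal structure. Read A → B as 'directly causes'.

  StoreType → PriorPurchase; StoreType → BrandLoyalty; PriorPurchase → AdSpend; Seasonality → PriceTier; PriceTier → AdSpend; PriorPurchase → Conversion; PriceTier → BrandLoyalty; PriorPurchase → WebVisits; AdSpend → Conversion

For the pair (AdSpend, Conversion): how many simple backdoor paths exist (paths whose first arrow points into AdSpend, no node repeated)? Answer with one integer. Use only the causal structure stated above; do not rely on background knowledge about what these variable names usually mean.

2

A backdoor path from AdSpend to Conversion is any simple undirected path whose first edge points into AdSpend (i.e. leaves AdSpend via a parent).
Parents of AdSpend: {PriceTier, PriorPurchase}.
Enumerating:
  P1: AdSpend <- PriceTier -> BrandLoyalty <- StoreType -> PriorPurchase -> Conversion
  P2: AdSpend <- PriorPurchase -> Conversion
That exhausts the simple backdoor paths. Count: 2.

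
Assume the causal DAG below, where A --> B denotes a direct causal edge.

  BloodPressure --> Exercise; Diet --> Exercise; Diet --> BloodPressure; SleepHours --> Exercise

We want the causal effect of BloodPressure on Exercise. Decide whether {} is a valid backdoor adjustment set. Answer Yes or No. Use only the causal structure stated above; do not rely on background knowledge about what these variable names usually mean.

No

Backdoor paths from BloodPressure to Exercise (paths whose first edge points into BloodPressure):
  P1: BloodPressure <- Diet -> Exercise
Condition 1 (no descendant of BloodPressure in the set): holds — descendants of BloodPressure are {Exercise}; none are in {}.
Condition 2 (every backdoor path blocked by {}):
  P1: open — no interior node is in the conditioning set.
{} does not satisfy the backdoor criterion.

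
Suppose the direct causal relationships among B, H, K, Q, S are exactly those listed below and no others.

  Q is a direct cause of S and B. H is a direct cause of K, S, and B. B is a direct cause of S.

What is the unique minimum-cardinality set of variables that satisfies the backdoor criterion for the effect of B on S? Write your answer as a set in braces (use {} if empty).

{H, Q}

Variables eligible for adjustment (non-descendants of B, excluding B and S): {H, K, Q}.
Backdoor paths from B to S:
  P1: B <- Q -> S
  P2: B <- H -> S
The empty set is not sufficient: P1 (B <- Q -> S) has no collider blocking it and no conditioned non-collider, so it is open.
Try {H, Q}:
  P1: blocked at fork node Q ∈ conditioning set.
  P2: blocked at fork node H ∈ conditioning set.
{H, Q} contains no descendant of B and blocks every backdoor path.
Every element of {H, Q} is needed (dropping H leaves P2 open; dropping Q leaves P1 open), so no proper subset is valid.
Among all size-2 subsets of the eligible variables, only {H, Q} blocks every backdoor path, so it is the unique smallest valid adjustment set.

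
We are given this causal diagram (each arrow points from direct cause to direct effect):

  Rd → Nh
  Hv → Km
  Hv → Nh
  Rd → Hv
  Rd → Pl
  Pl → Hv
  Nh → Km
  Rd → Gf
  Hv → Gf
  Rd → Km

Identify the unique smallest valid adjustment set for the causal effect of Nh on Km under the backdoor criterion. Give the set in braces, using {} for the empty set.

{Hv, Rd}

Variables eligible for adjustment (non-descendants of Nh, excluding Nh and Km): {Gf, Hv, Pl, Rd}.
Backdoor paths from Nh to Km:
  P1: Nh <- Rd -> Pl -> Hv -> Km
  P2: Nh <- Rd -> Hv -> Km
  P3: Nh <- Rd -> Gf <- Hv -> Km
  P4: Nh <- Rd -> Km
  P5: Nh <- Hv <- Rd -> Km
  P6: Nh <- Hv <- Pl <- Rd -> Km
  P7: Nh <- Hv -> Gf <- Rd -> Km
  P8: Nh <- Hv -> Km
The empty set is not sufficient: P1 (Nh <- Rd -> Pl -> Hv -> Km) has no collider blocking it and no conditioned non-collider, so it is open.
Try {Hv, Rd}:
  P1: blocked at fork node Rd ∈ conditioning set.
  P2: blocked at fork node Rd ∈ conditioning set.
  P3: blocked at fork node Rd ∈ conditioning set.
  P4: blocked at fork node Rd ∈ conditioning set.
  P5: blocked at chain node Hv ∈ conditioning set.
  P6: blocked at chain node Hv ∈ conditioning set.
  P7: blocked at fork node Hv ∈ conditioning set.
  P8: blocked at fork node Hv ∈ conditioning set.
{Hv, Rd} contains no descendant of Nh and blocks every backdoor path.
Every element of {Hv, Rd} is needed (dropping Hv leaves P8 open; dropping Rd leaves P4 open), so no proper subset is valid.
Among all size-2 subsets of the eligible variables, only {Hv, Rd} blocks every backdoor path, so it is the unique smallest valid adjustment set.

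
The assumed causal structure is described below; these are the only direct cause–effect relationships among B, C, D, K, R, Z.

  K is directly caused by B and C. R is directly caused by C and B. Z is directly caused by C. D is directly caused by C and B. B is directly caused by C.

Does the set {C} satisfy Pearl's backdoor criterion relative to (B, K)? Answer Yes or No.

Yes

Backdoor paths from B to K (paths whose first edge points into B):
  P1: B <- C -> K
Condition 1 (no descendant of B in the set): holds — descendants of B are {D, K, R}; none are in {C}.
Condition 2 (every backdoor path blocked by {C}):
  P1: blocked at fork node C ∈ conditioning set.
{C} satisfies the backdoor criterion.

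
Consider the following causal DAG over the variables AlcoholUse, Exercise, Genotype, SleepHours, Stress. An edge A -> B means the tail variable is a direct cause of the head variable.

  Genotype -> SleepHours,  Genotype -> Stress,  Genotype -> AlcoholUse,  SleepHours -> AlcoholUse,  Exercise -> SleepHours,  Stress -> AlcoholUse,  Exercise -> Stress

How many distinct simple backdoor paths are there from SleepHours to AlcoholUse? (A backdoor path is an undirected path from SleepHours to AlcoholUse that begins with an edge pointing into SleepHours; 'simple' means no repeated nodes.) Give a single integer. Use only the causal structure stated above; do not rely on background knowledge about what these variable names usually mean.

A backdoor path from SleepHours to AlcoholUse is any simple undirected path whose first edge points into SleepHours (i.e. leaves SleepHours via a parent).
Parents of SleepHours: {Exercise, Genotype}.
Enumerating:
  P1: SleepHours <- Genotype -> Stress -> AlcoholUse
  P2: SleepHours <- Genotype -> AlcoholUse
  P3: SleepHours <- Exercise -> Stress <- Genotype -> AlcoholUse
  P4: SleepHours <- Exercise -> Stress -> AlcoholUse
That exhausts the simple backdoor paths. Count: 4.

4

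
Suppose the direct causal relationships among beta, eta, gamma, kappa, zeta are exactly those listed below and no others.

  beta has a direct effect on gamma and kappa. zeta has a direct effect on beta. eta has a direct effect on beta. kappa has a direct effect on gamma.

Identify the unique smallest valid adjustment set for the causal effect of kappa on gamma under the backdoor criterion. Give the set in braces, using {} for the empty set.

{beta}

Variables eligible for adjustment (non-descendants of kappa, excluding kappa and gamma): {beta, eta, zeta}.
Backdoor paths from kappa to gamma:
  P1: kappa <- beta -> gamma
The empty set is not sufficient: P1 (kappa <- beta -> gamma) has no collider blocking it and no conditioned non-collider, so it is open.
Try {beta}:
  P1: blocked at fork node beta ∈ conditioning set.
{beta} contains no descendant of kappa and blocks every backdoor path.
No other singleton works — e.g. {eta} leaves P1 open — so {beta} is the unique smallest valid adjustment set.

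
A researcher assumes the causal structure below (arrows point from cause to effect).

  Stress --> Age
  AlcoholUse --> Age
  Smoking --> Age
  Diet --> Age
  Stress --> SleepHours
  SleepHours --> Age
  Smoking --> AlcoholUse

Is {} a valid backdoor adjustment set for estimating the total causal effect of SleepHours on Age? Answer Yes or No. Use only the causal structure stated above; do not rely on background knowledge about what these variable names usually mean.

No

Backdoor paths from SleepHours to Age (paths whose first edge points into SleepHours):
  P1: SleepHours <- Stress -> Age
Condition 1 (no descendant of SleepHours in the set): holds — descendants of SleepHours are {Age}; none are in {}.
Condition 2 (every backdoor path blocked by {}):
  P1: open — no interior node is in the conditioning set.
{} does not satisfy the backdoor criterion.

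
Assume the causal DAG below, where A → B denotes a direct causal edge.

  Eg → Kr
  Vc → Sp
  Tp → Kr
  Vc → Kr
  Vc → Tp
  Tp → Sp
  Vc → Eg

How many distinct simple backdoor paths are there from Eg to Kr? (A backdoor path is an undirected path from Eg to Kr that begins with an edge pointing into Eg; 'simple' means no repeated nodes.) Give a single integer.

3

A backdoor path from Eg to Kr is any simple undirected path whose first edge points into Eg (i.e. leaves Eg via a parent).
Parents of Eg: {Vc}.
Enumerating:
  P1: Eg <- Vc -> Tp -> Kr
  P2: Eg <- Vc -> Sp <- Tp -> Kr
  P3: Eg <- Vc -> Kr
That exhausts the simple backdoor paths. Count: 3.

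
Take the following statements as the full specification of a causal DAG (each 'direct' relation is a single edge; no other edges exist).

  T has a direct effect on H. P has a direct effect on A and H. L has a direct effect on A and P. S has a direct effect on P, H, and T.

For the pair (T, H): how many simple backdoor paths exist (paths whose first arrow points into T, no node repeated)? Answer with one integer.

A backdoor path from T to H is any simple undirected path whose first edge points into T (i.e. leaves T via a parent).
Parents of T: {S}.
Enumerating:
  P1: T <- S -> P -> H
  P2: T <- S -> H
That exhausts the simple backdoor paths. Count: 2.

2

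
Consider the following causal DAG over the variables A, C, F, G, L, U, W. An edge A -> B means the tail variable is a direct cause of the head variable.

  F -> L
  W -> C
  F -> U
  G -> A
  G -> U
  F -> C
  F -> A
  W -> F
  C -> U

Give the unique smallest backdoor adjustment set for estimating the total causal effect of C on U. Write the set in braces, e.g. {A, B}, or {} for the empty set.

{F}

Variables eligible for adjustment (non-descendants of C, excluding C and U): {A, F, G, L, W}.
Backdoor paths from C to U:
  P1: C <- W -> F -> U
  P2: C <- W -> F -> A <- G -> U
  P3: C <- F -> U
  P4: C <- F -> A <- G -> U
The empty set is not sufficient: P1 (C <- W -> F -> U) has no collider blocking it and no conditioned non-collider, so it is open.
Try {F}:
  P1: blocked at chain node F ∈ conditioning set.
  P2: blocked at chain node F ∈ conditioning set.
  P3: blocked at fork node F ∈ conditioning set.
  P4: blocked at fork node F ∈ conditioning set.
{F} contains no descendant of C and blocks every backdoor path.
No other singleton works — e.g. {W} leaves P3 open — so {F} is the unique smallest valid adjustment set.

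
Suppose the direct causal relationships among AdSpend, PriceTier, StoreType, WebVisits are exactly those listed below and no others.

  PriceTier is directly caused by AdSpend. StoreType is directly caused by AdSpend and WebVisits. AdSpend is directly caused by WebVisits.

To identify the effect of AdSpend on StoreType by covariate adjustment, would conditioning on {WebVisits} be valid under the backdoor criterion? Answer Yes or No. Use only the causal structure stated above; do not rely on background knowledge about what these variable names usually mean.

Backdoor paths from AdSpend to StoreType (paths whose first edge points into AdSpend):
  P1: AdSpend <- WebVisits -> StoreType
Condition 1 (no descendant of AdSpend in the set): holds — descendants of AdSpend are {PriceTier, StoreType}; none are in {WebVisits}.
Condition 2 (every backdoor path blocked by {WebVisits}):
  P1: blocked at fork node WebVisits ∈ conditioning set.
{WebVisits} satisfies the backdoor criterion.

Yes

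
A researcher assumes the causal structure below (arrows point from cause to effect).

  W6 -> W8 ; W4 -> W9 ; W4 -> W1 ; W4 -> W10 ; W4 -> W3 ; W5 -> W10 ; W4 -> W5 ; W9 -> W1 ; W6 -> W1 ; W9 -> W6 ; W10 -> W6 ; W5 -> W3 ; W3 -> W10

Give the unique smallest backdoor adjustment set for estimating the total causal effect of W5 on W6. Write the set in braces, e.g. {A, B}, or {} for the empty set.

Variables eligible for adjustment (non-descendants of W5, excluding W5 and W6): {W4, W9}.
Backdoor paths from W5 to W6:
  P1: W5 <- W4 -> W3 -> W10 -> W6
  P2: W5 <- W4 -> W10 -> W6
  P3: W5 <- W4 -> W9 -> W6
  P4: W5 <- W4 -> W9 -> W1 <- W6
  P5: W5 <- W4 -> W1 <- W9 -> W6
  P6: W5 <- W4 -> W1 <- W6
The empty set is not sufficient: P1 (W5 <- W4 -> W3 -> W10 -> W6) has no collider blocking it and no conditioned non-collider, so it is open.
Try {W4}:
  P1: blocked at fork node W4 ∈ conditioning set.
  P2: blocked at fork node W4 ∈ conditioning set.
  P3: blocked at fork node W4 ∈ conditioning set.
  P4: blocked at fork node W4 ∈ conditioning set.
  P5: blocked at fork node W4 ∈ conditioning set.
  P6: blocked at fork node W4 ∈ conditioning set.
{W4} contains no descendant of W5 and blocks every backdoor path.
No other singleton works — e.g. {W9} leaves P1 open — so {W4} is the unique smallest valid adjustment set.

{W4}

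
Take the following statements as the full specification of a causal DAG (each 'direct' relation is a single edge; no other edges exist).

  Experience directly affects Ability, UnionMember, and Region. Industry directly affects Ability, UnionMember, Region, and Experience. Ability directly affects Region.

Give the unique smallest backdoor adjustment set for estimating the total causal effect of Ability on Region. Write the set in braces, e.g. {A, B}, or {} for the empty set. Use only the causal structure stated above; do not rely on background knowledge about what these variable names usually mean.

Variables eligible for adjustment (non-descendants of Ability, excluding Ability and Region): {Experience, Industry, UnionMember}.
Backdoor paths from Ability to Region:
  P1: Ability <- Industry -> Experience -> Region
  P2: Ability <- Industry -> Region
  P3: Ability <- Industry -> UnionMember <- Experience -> Region
  P4: Ability <- Experience <- Industry -> Region
  P5: Ability <- Experience -> Region
  P6: Ability <- Experience -> UnionMember <- Industry -> Region
The empty set is not sufficient: P1 (Ability <- Industry -> Experience -> Region) has no collider blocking it and no conditioned non-collider, so it is open.
Try {Experience, Industry}:
  P1: blocked at fork node Industry ∈ conditioning set.
  P2: blocked at fork node Industry ∈ conditioning set.
  P3: blocked at fork node Industry ∈ conditioning set.
  P4: blocked at chain node Experience ∈ conditioning set.
  P5: blocked at fork node Experience ∈ conditioning set.
  P6: blocked at fork node Experience ∈ conditioning set.
{Experience, Industry} contains no descendant of Ability and blocks every backdoor path.
Every element of {Experience, Industry} is needed (dropping Experience leaves P5 open; dropping Industry leaves P2 open), so no proper subset is valid.
Among all size-2 subsets of the eligible variables, only {Experience, Industry} blocks every backdoor path, so it is the unique smallest valid adjustment set.

{Experience, Industry}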